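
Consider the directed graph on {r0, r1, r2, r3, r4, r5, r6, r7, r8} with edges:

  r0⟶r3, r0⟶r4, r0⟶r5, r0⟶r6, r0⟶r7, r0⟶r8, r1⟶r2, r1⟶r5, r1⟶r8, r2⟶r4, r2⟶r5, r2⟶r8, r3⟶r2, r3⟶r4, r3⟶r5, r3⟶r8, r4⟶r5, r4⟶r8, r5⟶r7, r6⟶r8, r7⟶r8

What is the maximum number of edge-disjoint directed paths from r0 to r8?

Assign every edge capacity 1; by Menger, the answer equals the max flow.
Path r0→r8 (+1); total 1.
Path r0→r3→r8 (+1); total 2.
Path r0→r4→r8 (+1); total 3.
Path r0→r6→r8 (+1); total 4.
Path r0→r7→r8 (+1); total 5.
No residual r0→r8 path; max flow = 5.
Certifying cut of size 5: {r0→r3, r0→r4, r0→r6, r0→r8, r7→r8}.

5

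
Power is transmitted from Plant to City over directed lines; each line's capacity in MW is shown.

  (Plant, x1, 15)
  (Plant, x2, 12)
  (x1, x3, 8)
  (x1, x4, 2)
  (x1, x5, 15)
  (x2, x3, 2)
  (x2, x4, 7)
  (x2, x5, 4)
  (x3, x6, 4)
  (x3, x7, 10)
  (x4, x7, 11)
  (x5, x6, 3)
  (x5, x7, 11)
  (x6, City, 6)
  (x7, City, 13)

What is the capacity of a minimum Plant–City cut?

Augment Plant→x1→x3→x6→City: bottleneck 4, flow now 4.
Augment Plant→x1→x3→x7→City: bottleneck 4, flow now 8.
Augment Plant→x1→x4→x7→City: bottleneck 2, flow now 10.
Augment Plant→x1→x5→x6→City: bottleneck 2, flow now 12.
Augment Plant→x1→x5→x7→City: bottleneck 3, flow now 15.
Augment Plant→x2→x3→x7→City: bottleneck 2, flow now 17.
Augment Plant→x2→x4→x7→City: bottleneck 2, flow now 19.
No augmenting path remains; maximum flow = 19.
By max-flow min-cut, the minimum cut capacity equals the max flow.
In the residual graph, reachable from Plant: {Plant, x1, x2, x3, x4, x5, x6, x7}.
Min-cut edges: x6→City (6), x7→City (13); capacity 6 + 13 = 19.

19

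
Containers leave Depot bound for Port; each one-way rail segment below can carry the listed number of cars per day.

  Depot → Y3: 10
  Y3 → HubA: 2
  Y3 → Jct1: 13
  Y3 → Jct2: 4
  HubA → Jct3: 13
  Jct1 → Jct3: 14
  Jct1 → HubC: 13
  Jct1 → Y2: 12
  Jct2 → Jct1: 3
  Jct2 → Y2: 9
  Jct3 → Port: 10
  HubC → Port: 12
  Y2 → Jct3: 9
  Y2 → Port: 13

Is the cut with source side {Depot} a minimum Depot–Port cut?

Yes — it is a minimum cut (capacity 10).

Given cut capacity: 10 = 10.
Augment Depot→Y3→HubA→Jct3→Port: bottleneck 2, flow now 2.
Augment Depot→Y3→Jct1→Jct3→Port: bottleneck 8, flow now 10.
No augmenting path remains; maximum flow = 10.
Cut capacity 10 equals the max flow, so it is a minimum cut.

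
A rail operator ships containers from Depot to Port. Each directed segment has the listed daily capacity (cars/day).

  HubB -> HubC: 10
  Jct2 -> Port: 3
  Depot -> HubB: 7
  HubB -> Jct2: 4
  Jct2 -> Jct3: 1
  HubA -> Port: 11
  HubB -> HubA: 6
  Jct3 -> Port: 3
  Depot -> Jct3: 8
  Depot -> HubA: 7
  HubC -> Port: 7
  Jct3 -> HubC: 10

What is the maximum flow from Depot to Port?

22

Augment Depot→Jct3→Port: bottleneck 3, flow now 3.
Augment Depot→HubA→Port: bottleneck 7, flow now 10.
Augment Depot→HubB→Jct2→Port: bottleneck 3, flow now 13.
Augment Depot→HubB→HubC→Port: bottleneck 4, flow now 17.
Augment Depot→Jct3→HubC→Port: bottleneck 3, flow now 20.
Augment Depot→Jct3→HubC→HubB→HubA→Port: bottleneck 2, flow now 22. (uses reverse residual edge)
No augmenting path remains; maximum flow = 22.
In the residual graph, reachable from Depot: {Depot}.
Min-cut edges: Depot→HubB (7), Depot→Jct3 (8), Depot→HubA (7); capacity 7 + 8 + 7 = 22.
This cut is saturated, so no flow can exceed 22.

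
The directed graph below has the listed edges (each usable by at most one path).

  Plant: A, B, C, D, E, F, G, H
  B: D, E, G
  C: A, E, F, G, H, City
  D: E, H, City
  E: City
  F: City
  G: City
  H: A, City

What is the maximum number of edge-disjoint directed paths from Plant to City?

Assign every edge capacity 1; by Menger, the answer equals the max flow.
Path Plant→C→City (+1); total 1.
Path Plant→D→City (+1); total 2.
Path Plant→E→City (+1); total 3.
Path Plant→F→City (+1); total 4.
Path Plant→G→City (+1); total 5.
Path Plant→H→City (+1); total 6.
No residual Plant→City path; max flow = 6.
Certifying cut of size 6: {D→City, E→City, G→City, H→City, Plant→C, Plant→F}.

6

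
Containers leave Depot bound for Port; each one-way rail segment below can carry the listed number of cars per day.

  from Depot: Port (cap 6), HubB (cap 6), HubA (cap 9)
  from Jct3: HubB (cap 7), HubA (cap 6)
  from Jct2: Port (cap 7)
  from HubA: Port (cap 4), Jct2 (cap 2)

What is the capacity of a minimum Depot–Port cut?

12

Augment Depot→Port: bottleneck 6, flow now 6.
Augment Depot→HubA→Port: bottleneck 4, flow now 10.
Augment Depot→HubA→Jct2→Port: bottleneck 2, flow now 12.
No augmenting path remains; maximum flow = 12.
By max-flow min-cut, the minimum cut capacity equals the max flow.
In the residual graph, reachable from Depot: {Depot, HubA, HubB}.
Min-cut edges: Depot→Port (6), HubA→Jct2 (2), HubA→Port (4); capacity 6 + 2 + 4 = 12.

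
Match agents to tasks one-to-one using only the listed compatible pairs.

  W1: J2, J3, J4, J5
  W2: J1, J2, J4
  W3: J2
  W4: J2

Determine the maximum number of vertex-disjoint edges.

3

Unit-capacity flow: source→left, listed edges, right→sink; max matching = max flow.
Augmenting path W1→J2 (+1); matched 1.
Augmenting path W2→J1 (+1); matched 2.
Augmenting path W3→J2→W1→J3 (+1); matched 3.
No augmenting path remains; maximum matching = 3.
König certificate: {W1, W2, J2} is a vertex cover of size 3 (every listed pair touches it), so no matching can be larger.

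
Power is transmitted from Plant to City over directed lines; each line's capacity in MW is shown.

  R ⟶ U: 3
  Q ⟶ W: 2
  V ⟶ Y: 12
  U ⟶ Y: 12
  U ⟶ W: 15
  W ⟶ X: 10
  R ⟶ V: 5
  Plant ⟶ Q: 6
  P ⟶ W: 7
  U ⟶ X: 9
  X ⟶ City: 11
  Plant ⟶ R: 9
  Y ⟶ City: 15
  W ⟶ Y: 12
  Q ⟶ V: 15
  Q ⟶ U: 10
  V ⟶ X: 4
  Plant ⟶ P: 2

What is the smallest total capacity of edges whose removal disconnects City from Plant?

16

Augment Plant→P→W→X→City: bottleneck 2, flow now 2.
Augment Plant→Q→U→X→City: bottleneck 6, flow now 8.
Augment Plant→R→U→X→City: bottleneck 3, flow now 11.
Augment Plant→R→V→Y→City: bottleneck 5, flow now 16.
No augmenting path remains; maximum flow = 16.
By max-flow min-cut, the minimum cut capacity equals the max flow.
In the residual graph, reachable from Plant: {Plant, R}.
Min-cut edges: Plant→P (2), Plant→Q (6), R→U (3), R→V (5); capacity 2 + 6 + 3 + 5 = 16.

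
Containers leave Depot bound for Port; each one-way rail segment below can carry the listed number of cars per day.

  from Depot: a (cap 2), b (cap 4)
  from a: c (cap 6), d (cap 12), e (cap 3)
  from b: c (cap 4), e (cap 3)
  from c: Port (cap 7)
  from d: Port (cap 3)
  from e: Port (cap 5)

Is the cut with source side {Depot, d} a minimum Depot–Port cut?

Given cut capacity: 2 + 4 + 3 = 9.
Augment Depot→a→c→Port: bottleneck 2, flow now 2.
Augment Depot→b→c→Port: bottleneck 4, flow now 6.
No augmenting path remains; maximum flow = 6.
In the residual graph, reachable from Depot: {Depot}.
Min-cut edges: Depot→a (2), Depot→b (4); capacity 2 + 4 = 6.
Cut capacity 9 exceeds the max flow 6, so it is not minimum.

No — its capacity is 9, but the minimum cut has capacity 6.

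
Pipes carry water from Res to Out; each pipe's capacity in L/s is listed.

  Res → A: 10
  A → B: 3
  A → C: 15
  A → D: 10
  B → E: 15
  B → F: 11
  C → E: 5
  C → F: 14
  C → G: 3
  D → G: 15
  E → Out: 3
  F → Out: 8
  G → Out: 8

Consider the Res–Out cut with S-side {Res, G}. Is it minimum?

No — its capacity is 18, but the minimum cut has capacity 10.

Given cut capacity: 10 + 8 = 18.
Augment Res→A→B→E→Out: bottleneck 3, flow now 3.
Augment Res→A→C→F→Out: bottleneck 7, flow now 10.
No augmenting path remains; maximum flow = 10.
In the residual graph, reachable from Res: {Res}.
Min-cut edges: Res→A (10); capacity 10 = 10.
Cut capacity 18 exceeds the max flow 10, so it is not minimum.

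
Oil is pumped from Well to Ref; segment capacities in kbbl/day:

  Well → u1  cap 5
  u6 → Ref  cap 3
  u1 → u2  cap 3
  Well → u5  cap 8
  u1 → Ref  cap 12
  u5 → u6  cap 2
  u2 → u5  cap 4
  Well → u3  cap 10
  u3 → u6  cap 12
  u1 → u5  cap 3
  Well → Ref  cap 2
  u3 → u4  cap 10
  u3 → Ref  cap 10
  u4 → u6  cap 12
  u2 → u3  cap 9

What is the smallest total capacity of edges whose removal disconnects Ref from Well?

Augment Well→Ref: bottleneck 2, flow now 2.
Augment Well→u1→Ref: bottleneck 5, flow now 7.
Augment Well→u3→Ref: bottleneck 10, flow now 17.
Augment Well→u5→u6→Ref: bottleneck 2, flow now 19.
No augmenting path remains; maximum flow = 19.
By max-flow min-cut, the minimum cut capacity equals the max flow.
In the residual graph, reachable from Well: {Well, u5}.
Min-cut edges: Well→u1 (5), Well→u3 (10), Well→Ref (2), u5→u6 (2); capacity 5 + 10 + 2 + 2 = 19.

19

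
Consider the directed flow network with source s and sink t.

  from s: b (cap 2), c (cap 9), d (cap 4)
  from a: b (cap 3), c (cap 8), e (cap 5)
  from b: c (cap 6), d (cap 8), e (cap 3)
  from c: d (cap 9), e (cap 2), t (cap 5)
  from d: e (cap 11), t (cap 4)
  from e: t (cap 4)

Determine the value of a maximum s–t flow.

13

Augment s→c→t: bottleneck 5, flow now 5.
Augment s→d→t: bottleneck 4, flow now 9.
Augment s→b→e→t: bottleneck 2, flow now 11.
Augment s→c→e→t: bottleneck 2, flow now 13.
No augmenting path remains; maximum flow = 13.
In the residual graph, reachable from s: {s, b, c, d, e}.
Min-cut edges: c→t (5), d→t (4), e→t (4); capacity 5 + 4 + 4 = 13.
This cut is saturated, so no flow can exceed 13.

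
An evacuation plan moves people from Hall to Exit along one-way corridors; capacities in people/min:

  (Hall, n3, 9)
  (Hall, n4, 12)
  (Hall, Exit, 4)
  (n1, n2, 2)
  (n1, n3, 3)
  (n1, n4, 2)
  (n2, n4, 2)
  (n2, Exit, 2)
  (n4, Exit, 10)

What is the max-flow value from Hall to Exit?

14

Augment Hall→Exit: bottleneck 4, flow now 4.
Augment Hall→n4→Exit: bottleneck 10, flow now 14.
No augmenting path remains; maximum flow = 14.
In the residual graph, reachable from Hall: {Hall, n3, n4}.
Min-cut edges: Hall→Exit (4), n4→Exit (10); capacity 4 + 10 = 14.
This cut is saturated, so no flow can exceed 14.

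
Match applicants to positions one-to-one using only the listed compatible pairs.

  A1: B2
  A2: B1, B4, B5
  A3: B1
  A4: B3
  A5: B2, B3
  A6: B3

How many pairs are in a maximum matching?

4

Unit-capacity flow: source→left, listed edges, right→sink; max matching = max flow.
Augmenting path A1→B2 (+1); matched 1.
Augmenting path A2→B1 (+1); matched 2.
Augmenting path A4→B3 (+1); matched 3.
Augmenting path A3→B1→A2→B4 (+1); matched 4.
No augmenting path remains; maximum matching = 4.
König certificate: {A2, A3, B2, B3} is a vertex cover of size 4 (every listed pair touches it), so no matching can be larger.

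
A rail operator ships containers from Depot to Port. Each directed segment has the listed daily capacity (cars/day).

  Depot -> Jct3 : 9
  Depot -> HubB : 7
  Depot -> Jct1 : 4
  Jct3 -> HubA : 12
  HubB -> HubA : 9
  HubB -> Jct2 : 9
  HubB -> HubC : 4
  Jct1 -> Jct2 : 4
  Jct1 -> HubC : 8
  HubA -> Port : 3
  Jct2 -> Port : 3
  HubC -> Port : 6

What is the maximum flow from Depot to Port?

12

Augment Depot→Jct3→HubA→Port: bottleneck 3, flow now 3.
Augment Depot→HubB→Jct2→Port: bottleneck 3, flow now 6.
Augment Depot→HubB→HubC→Port: bottleneck 4, flow now 10.
Augment Depot→Jct1→HubC→Port: bottleneck 2, flow now 12.
No augmenting path remains; maximum flow = 12.
In the residual graph, reachable from Depot: {Depot, Jct3, HubB, Jct1, HubA, Jct2, HubC}.
Min-cut edges: HubA→Port (3), Jct2→Port (3), HubC→Port (6); capacity 3 + 3 + 6 = 12.
This cut is saturated, so no flow can exceed 12.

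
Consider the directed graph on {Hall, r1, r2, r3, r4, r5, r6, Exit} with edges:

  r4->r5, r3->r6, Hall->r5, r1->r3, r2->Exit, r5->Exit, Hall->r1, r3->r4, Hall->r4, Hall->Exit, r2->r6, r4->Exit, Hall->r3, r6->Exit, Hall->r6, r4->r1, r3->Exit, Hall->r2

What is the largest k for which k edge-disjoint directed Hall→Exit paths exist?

6

Assign every edge capacity 1; by Menger, the answer equals the max flow.
Path Hall→Exit (+1); total 1.
Path Hall→r2→Exit (+1); total 2.
Path Hall→r3→Exit (+1); total 3.
Path Hall→r4→Exit (+1); total 4.
Path Hall→r5→Exit (+1); total 5.
Path Hall→r6→Exit (+1); total 6.
No residual Hall→Exit path; max flow = 6.
Certifying cut of size 6: {Hall→Exit, Hall→r2, r3→Exit, r4→Exit, r5→Exit, r6→Exit}.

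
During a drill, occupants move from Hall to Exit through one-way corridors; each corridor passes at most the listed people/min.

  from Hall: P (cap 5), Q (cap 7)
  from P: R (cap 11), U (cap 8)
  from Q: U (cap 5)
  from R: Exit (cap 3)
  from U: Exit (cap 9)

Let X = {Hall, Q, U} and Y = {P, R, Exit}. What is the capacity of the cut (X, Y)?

14

Edges leaving {Hall, Q, U}: Hall→P (5), U→Exit (9).
Cut capacity = 5 + 9 = 14.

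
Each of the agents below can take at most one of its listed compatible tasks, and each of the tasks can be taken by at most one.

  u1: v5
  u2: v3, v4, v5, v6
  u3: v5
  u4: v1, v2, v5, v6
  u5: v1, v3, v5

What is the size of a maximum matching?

4

Unit-capacity flow: source→left, listed edges, right→sink; max matching = max flow.
Augmenting path u1→v5 (+1); matched 1.
Augmenting path u2→v3 (+1); matched 2.
Augmenting path u4→v1 (+1); matched 3.
Augmenting path u5→v1→u4→v2 (+1); matched 4.
No augmenting path remains; maximum matching = 4.
König certificate: {u2, u4, u5, v5} is a vertex cover of size 4 (every listed pair touches it), so no matching can be larger.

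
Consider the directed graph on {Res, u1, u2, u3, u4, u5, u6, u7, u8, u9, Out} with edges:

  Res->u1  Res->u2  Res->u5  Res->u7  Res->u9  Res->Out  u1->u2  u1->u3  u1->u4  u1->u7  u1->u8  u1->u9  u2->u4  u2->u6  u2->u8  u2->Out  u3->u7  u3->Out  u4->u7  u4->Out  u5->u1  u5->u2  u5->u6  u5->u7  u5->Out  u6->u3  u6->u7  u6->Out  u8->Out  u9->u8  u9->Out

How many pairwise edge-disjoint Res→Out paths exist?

Assign every edge capacity 1; by Menger, the answer equals the max flow.
Path Res→Out (+1); total 1.
Path Res→u2→Out (+1); total 2.
Path Res→u5→Out (+1); total 3.
Path Res→u9→Out (+1); total 4.
Path Res→u1→u3→Out (+1); total 5.
No residual Res→Out path; max flow = 5.
Certifying cut of size 5: {Res→Out, Res→u1, Res→u2, Res→u5, Res→u9}.

5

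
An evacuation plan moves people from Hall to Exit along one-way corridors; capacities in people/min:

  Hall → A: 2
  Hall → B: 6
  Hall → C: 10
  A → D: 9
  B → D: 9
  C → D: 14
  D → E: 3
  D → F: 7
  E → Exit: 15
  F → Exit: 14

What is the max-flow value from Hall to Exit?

10

Augment Hall→A→D→E→Exit: bottleneck 2, flow now 2.
Augment Hall→B→D→E→Exit: bottleneck 1, flow now 3.
Augment Hall→B→D→F→Exit: bottleneck 5, flow now 8.
Augment Hall→C→D→F→Exit: bottleneck 2, flow now 10.
No augmenting path remains; maximum flow = 10.
In the residual graph, reachable from Hall: {Hall, A, B, C, D}.
Min-cut edges: D→E (3), D→F (7); capacity 3 + 7 = 10.
This cut is saturated, so no flow can exceed 10.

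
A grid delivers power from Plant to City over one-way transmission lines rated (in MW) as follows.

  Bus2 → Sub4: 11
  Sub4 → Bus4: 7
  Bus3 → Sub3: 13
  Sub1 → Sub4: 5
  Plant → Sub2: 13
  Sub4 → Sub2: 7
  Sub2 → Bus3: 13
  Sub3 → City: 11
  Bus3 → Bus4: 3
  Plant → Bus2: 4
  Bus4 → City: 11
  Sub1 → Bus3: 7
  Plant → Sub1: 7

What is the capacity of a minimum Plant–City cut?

21

Augment Plant→Bus2→Sub4→Bus4→City: bottleneck 4, flow now 4.
Augment Plant→Sub1→Sub4→Bus4→City: bottleneck 3, flow now 7.
Augment Plant→Sub1→Bus3→Bus4→City: bottleneck 3, flow now 10.
Augment Plant→Sub1→Bus3→Sub3→City: bottleneck 1, flow now 11.
Augment Plant→Sub2→Bus3→Sub3→City: bottleneck 10, flow now 21.
No augmenting path remains; maximum flow = 21.
By max-flow min-cut, the minimum cut capacity equals the max flow.
In the residual graph, reachable from Plant: {Plant, Bus2, Sub1, Sub2, Sub4, Bus3, Sub3}.
Min-cut edges: Sub4→Bus4 (7), Bus3→Bus4 (3), Sub3→City (11); capacity 7 + 3 + 11 = 21.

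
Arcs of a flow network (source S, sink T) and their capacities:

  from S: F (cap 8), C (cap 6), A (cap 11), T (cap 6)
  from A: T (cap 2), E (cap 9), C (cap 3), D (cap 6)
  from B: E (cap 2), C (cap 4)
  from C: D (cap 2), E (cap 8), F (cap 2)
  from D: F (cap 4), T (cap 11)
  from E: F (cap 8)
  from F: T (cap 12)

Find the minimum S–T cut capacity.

Augment S→T: bottleneck 6, flow now 6.
Augment S→A→T: bottleneck 2, flow now 8.
Augment S→F→T: bottleneck 8, flow now 16.
Augment S→A→D→T: bottleneck 6, flow now 22.
Augment S→C→D→T: bottleneck 2, flow now 24.
Augment S→C→F→T: bottleneck 2, flow now 26.
Augment S→A→E→F→T: bottleneck 2, flow now 28.
No augmenting path remains; maximum flow = 28.
By max-flow min-cut, the minimum cut capacity equals the max flow.
In the residual graph, reachable from S: {S, A, C, E, F}.
Min-cut edges: S→T (6), A→D (6), A→T (2), C→D (2), F→T (12); capacity 6 + 6 + 2 + 2 + 12 = 28.

28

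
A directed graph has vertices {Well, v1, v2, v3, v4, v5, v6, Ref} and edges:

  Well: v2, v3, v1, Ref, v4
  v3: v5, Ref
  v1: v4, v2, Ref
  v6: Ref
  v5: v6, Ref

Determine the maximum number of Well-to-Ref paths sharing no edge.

Assign every edge capacity 1; by Menger, the answer equals the max flow.
Path Well→Ref (+1); total 1.
Path Well→v1→Ref (+1); total 2.
Path Well→v3→Ref (+1); total 3.
No residual Well→Ref path; max flow = 3.
Certifying cut of size 3: {Well→Ref, Well→v1, Well→v3}.

3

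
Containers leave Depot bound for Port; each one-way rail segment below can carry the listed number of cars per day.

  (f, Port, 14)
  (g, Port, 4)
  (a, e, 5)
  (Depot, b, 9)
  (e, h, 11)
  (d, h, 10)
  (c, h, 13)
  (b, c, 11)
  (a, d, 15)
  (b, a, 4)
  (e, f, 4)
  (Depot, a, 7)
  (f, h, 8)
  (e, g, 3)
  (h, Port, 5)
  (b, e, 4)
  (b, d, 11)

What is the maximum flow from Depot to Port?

Augment Depot→a→d→h→Port: bottleneck 5, flow now 5.
Augment Depot→a→e→f→Port: bottleneck 2, flow now 7.
Augment Depot→b→e→f→Port: bottleneck 2, flow now 9.
Augment Depot→b→e→g→Port: bottleneck 2, flow now 11.
Augment Depot→b→a→e→g→Port: bottleneck 1, flow now 12.
No augmenting path remains; maximum flow = 12.
In the residual graph, reachable from Depot: {Depot, a, b, c, d, e, h}.
Min-cut edges: e→f (4), e→g (3), h→Port (5); capacity 4 + 3 + 5 = 12.
This cut is saturated, so no flow can exceed 12.

12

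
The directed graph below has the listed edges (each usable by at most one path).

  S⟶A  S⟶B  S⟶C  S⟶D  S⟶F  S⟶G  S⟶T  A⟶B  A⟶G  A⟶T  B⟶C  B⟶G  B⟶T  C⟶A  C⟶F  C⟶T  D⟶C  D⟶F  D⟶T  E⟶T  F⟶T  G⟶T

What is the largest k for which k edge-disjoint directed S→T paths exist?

7

Assign every edge capacity 1; by Menger, the answer equals the max flow.
Path S→T (+1); total 1.
Path S→A→T (+1); total 2.
Path S→B→T (+1); total 3.
Path S→C→T (+1); total 4.
Path S→D→T (+1); total 5.
Path S→F→T (+1); total 6.
Path S→G→T (+1); total 7.
No residual S→T path; max flow = 7.
Certifying cut of size 7: {S→A, S→B, S→C, S→D, S→F, S→G, S→T}.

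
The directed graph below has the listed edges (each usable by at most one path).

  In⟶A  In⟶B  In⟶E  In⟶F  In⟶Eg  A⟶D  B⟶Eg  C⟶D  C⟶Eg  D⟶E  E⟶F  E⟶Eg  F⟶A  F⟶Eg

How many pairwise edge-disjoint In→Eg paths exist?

4

Assign every edge capacity 1; by Menger, the answer equals the max flow.
Path In→Eg (+1); total 1.
Path In→B→Eg (+1); total 2.
Path In→E→Eg (+1); total 3.
Path In→F→Eg (+1); total 4.
No residual In→Eg path; max flow = 4.
Certifying cut of size 4: {E→Eg, F→Eg, In→B, In→Eg}.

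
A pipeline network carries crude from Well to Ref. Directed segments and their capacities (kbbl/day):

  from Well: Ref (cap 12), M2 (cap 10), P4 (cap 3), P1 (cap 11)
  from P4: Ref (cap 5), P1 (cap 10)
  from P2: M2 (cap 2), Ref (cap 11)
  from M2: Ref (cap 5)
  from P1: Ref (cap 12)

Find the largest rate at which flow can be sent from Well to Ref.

31

Augment Well→Ref: bottleneck 12, flow now 12.
Augment Well→P4→Ref: bottleneck 3, flow now 15.
Augment Well→M2→Ref: bottleneck 5, flow now 20.
Augment Well→P1→Ref: bottleneck 11, flow now 31.
No augmenting path remains; maximum flow = 31.
In the residual graph, reachable from Well: {Well, M2}.
Min-cut edges: Well→P4 (3), Well→P1 (11), Well→Ref (12), M2→Ref (5); capacity 3 + 11 + 12 + 5 = 31.
This cut is saturated, so no flow can exceed 31.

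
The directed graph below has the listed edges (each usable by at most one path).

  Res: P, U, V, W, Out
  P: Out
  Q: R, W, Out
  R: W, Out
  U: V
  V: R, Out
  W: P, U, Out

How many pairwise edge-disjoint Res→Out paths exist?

5

Assign every edge capacity 1; by Menger, the answer equals the max flow.
Path Res→Out (+1); total 1.
Path Res→P→Out (+1); total 2.
Path Res→V→Out (+1); total 3.
Path Res→W→Out (+1); total 4.
Path Res→U→V→R→Out (+1); total 5.
No residual Res→Out path; max flow = 5.
Certifying cut of size 5: {Res→Out, Res→P, Res→U, Res→V, Res→W}.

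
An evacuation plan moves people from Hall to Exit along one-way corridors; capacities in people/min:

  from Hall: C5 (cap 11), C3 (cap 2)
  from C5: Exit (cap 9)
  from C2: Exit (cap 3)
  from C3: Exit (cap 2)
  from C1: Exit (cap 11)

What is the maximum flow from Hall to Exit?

Augment Hall→C5→Exit: bottleneck 9, flow now 9.
Augment Hall→C3→Exit: bottleneck 2, flow now 11.
No augmenting path remains; maximum flow = 11.
In the residual graph, reachable from Hall: {Hall, C5}.
Min-cut edges: Hall→C3 (2), C5→Exit (9); capacity 2 + 9 = 11.
This cut is saturated, so no flow can exceed 11.

11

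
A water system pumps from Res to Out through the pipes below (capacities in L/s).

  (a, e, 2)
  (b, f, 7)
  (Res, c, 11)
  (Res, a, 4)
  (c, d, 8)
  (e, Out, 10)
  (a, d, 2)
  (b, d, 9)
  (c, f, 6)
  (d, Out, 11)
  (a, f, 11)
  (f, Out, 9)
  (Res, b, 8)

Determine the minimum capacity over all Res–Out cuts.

22

Augment Res→a→d→Out: bottleneck 2, flow now 2.
Augment Res→a→e→Out: bottleneck 2, flow now 4.
Augment Res→b→d→Out: bottleneck 8, flow now 12.
Augment Res→c→d→Out: bottleneck 1, flow now 13.
Augment Res→c→f→Out: bottleneck 6, flow now 19.
Augment Res→c→d→a→f→Out: bottleneck 2, flow now 21. (uses reverse residual edge)
Augment Res→c→d→b→f→Out: bottleneck 1, flow now 22. (uses reverse residual edge)
No augmenting path remains; maximum flow = 22.
By max-flow min-cut, the minimum cut capacity equals the max flow.
In the residual graph, reachable from Res: {Res, a, b, c, d, f}.
Min-cut edges: a→e (2), d→Out (11), f→Out (9); capacity 2 + 11 + 9 = 22.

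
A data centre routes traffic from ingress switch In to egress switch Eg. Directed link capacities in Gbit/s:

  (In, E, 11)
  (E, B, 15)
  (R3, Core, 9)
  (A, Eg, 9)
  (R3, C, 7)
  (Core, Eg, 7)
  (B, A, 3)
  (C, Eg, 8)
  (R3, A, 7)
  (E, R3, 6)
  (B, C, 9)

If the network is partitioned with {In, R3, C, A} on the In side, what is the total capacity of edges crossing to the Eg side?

37

Edges leaving {In, R3, C, A}: In→E (11), R3→Core (9), C→Eg (8), A→Eg (9).
Cut capacity = 11 + 9 + 8 + 9 = 37.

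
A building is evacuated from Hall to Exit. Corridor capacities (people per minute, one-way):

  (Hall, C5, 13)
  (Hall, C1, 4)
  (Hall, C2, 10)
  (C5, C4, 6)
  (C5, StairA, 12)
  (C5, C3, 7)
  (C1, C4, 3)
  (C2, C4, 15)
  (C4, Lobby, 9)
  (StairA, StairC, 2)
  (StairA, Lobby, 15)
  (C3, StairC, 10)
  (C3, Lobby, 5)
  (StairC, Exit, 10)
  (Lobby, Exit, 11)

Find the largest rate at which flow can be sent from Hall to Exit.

Augment Hall→C5→C4→Lobby→Exit: bottleneck 6, flow now 6.
Augment Hall→C5→StairA→StairC→Exit: bottleneck 2, flow now 8.
Augment Hall→C5→StairA→Lobby→Exit: bottleneck 5, flow now 13.
Augment Hall→C1→C4→C5→C3→StairC→Exit: bottleneck 3, flow now 16. (uses reverse residual edge)
Augment Hall→C2→C4→C5→C3→StairC→Exit: bottleneck 3, flow now 19. (uses reverse residual edge)
Augment Hall→C2→C4→Lobby→StairA→C5→C3→StairC→Exit: bottleneck 1, flow now 20. (uses reverse residual edge)
No augmenting path remains; maximum flow = 20.
In the residual graph, reachable from Hall: {Hall, C5, C1, C2, C4, StairA, Lobby}.
Min-cut edges: C5→C3 (7), StairA→StairC (2), Lobby→Exit (11); capacity 7 + 2 + 11 = 20.
This cut is saturated, so no flow can exceed 20.

20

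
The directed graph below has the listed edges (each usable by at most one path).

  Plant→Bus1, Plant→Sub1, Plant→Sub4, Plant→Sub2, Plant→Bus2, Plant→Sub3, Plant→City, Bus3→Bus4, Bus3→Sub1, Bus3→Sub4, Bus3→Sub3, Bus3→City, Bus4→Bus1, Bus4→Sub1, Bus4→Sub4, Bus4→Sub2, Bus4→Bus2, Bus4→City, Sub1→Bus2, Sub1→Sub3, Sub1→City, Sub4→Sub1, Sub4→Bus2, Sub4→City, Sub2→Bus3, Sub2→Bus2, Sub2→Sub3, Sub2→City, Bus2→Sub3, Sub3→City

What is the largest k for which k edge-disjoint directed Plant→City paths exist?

Assign every edge capacity 1; by Menger, the answer equals the max flow.
Path Plant→City (+1); total 1.
Path Plant→Sub1→City (+1); total 2.
Path Plant→Sub4→City (+1); total 3.
Path Plant→Sub2→City (+1); total 4.
Path Plant→Sub3→City (+1); total 5.
No residual Plant→City path; max flow = 5.
Certifying cut of size 5: {Plant→City, Plant→Sub1, Plant→Sub2, Plant→Sub4, Sub3→City}.

5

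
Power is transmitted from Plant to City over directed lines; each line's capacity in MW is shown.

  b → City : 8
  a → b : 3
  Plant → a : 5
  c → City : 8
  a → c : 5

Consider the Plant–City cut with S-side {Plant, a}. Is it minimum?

No — its capacity is 8, but the minimum cut has capacity 5.

Given cut capacity: 3 + 5 = 8.
Augment Plant→a→b→City: bottleneck 3, flow now 3.
Augment Plant→a→c→City: bottleneck 2, flow now 5.
No augmenting path remains; maximum flow = 5.
In the residual graph, reachable from Plant: {Plant}.
Min-cut edges: Plant→a (5); capacity 5 = 5.
Cut capacity 8 exceeds the max flow 5, so it is not minimum.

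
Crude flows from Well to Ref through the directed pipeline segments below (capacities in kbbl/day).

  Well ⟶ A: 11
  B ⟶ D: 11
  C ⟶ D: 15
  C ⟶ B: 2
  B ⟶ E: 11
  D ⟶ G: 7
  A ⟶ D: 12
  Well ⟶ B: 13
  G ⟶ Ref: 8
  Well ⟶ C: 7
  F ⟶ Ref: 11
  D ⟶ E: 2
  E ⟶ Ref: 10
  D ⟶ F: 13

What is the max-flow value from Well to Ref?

28

Augment Well→B→E→Ref: bottleneck 10, flow now 10.
Augment Well→A→D→F→Ref: bottleneck 11, flow now 21.
Augment Well→B→D→G→Ref: bottleneck 3, flow now 24.
Augment Well→C→D→G→Ref: bottleneck 4, flow now 28.
No augmenting path remains; maximum flow = 28.
In the residual graph, reachable from Well: {Well, A, B, C, D, E, F}.
Min-cut edges: D→G (7), E→Ref (10), F→Ref (11); capacity 7 + 10 + 11 = 28.
This cut is saturated, so no flow can exceed 28.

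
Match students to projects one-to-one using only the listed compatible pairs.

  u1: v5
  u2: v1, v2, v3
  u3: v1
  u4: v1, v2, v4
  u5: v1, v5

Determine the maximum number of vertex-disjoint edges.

Unit-capacity flow: source→left, listed edges, right→sink; max matching = max flow.
Augmenting path u1→v5 (+1); matched 1.
Augmenting path u2→v1 (+1); matched 2.
Augmenting path u4→v2 (+1); matched 3.
Augmenting path u3→v1→u2→v3 (+1); matched 4.
No augmenting path remains; maximum matching = 4.
König certificate: {u2, u4, v1, v5} is a vertex cover of size 4 (every listed pair touches it), so no matching can be larger.

4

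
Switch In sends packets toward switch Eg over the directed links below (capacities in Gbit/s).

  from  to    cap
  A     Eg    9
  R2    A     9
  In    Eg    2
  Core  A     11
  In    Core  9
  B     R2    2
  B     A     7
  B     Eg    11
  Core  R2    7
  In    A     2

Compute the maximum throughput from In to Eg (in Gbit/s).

Augment In→Eg: bottleneck 2, flow now 2.
Augment In→A→Eg: bottleneck 2, flow now 4.
Augment In→Core→A→Eg: bottleneck 7, flow now 11.
No augmenting path remains; maximum flow = 11.
In the residual graph, reachable from In: {In, Core, R2, A}.
Min-cut edges: In→Eg (2), A→Eg (9); capacity 2 + 9 = 11.
This cut is saturated, so no flow can exceed 11.

11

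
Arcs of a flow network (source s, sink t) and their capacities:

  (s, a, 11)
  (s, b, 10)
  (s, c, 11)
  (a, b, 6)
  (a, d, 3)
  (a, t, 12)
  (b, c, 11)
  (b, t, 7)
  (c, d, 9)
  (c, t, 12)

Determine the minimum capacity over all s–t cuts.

Augment s→a→t: bottleneck 11, flow now 11.
Augment s→b→t: bottleneck 7, flow now 18.
Augment s→c→t: bottleneck 11, flow now 29.
Augment s→b→c→t: bottleneck 1, flow now 30.
No augmenting path remains; maximum flow = 30.
By max-flow min-cut, the minimum cut capacity equals the max flow.
In the residual graph, reachable from s: {s, b, c, d}.
Min-cut edges: s→a (11), b→t (7), c→t (12); capacity 11 + 7 + 12 = 30.

30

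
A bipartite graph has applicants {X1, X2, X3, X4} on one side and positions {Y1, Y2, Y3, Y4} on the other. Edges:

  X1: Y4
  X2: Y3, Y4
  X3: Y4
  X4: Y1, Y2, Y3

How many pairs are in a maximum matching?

Unit-capacity flow: source→left, listed edges, right→sink; max matching = max flow.
Augmenting path X1→Y4 (+1); matched 1.
Augmenting path X2→Y3 (+1); matched 2.
Augmenting path X4→Y1 (+1); matched 3.
No augmenting path remains; maximum matching = 3.
König certificate: {X2, X4, Y4} is a vertex cover of size 3 (every listed pair touches it), so no matching can be larger.

3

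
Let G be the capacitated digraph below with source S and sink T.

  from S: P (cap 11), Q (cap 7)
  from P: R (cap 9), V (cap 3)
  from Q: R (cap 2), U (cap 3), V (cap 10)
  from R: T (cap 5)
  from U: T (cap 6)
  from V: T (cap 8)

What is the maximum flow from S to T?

Augment S→P→R→T: bottleneck 5, flow now 5.
Augment S→P→V→T: bottleneck 3, flow now 8.
Augment S→Q→U→T: bottleneck 3, flow now 11.
Augment S→Q→V→T: bottleneck 4, flow now 15.
No augmenting path remains; maximum flow = 15.
In the residual graph, reachable from S: {S, P, R}.
Min-cut edges: S→Q (7), P→V (3), R→T (5); capacity 7 + 3 + 5 = 15.
This cut is saturated, so no flow can exceed 15.

15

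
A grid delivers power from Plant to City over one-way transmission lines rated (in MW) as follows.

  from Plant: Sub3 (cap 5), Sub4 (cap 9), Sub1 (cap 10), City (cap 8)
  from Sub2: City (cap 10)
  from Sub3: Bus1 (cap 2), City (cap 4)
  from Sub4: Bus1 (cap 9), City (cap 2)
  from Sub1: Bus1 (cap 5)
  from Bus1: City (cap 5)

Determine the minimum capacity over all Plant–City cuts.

19

Augment Plant→City: bottleneck 8, flow now 8.
Augment Plant→Sub3→City: bottleneck 4, flow now 12.
Augment Plant→Sub4→City: bottleneck 2, flow now 14.
Augment Plant→Sub3→Bus1→City: bottleneck 1, flow now 15.
Augment Plant→Sub4→Bus1→City: bottleneck 4, flow now 19.
No augmenting path remains; maximum flow = 19.
By max-flow min-cut, the minimum cut capacity equals the max flow.
In the residual graph, reachable from Plant: {Plant, Sub3, Sub4, Sub1, Bus1}.
Min-cut edges: Plant→City (8), Sub3→City (4), Sub4→City (2), Bus1→City (5); capacity 8 + 4 + 2 + 5 = 19.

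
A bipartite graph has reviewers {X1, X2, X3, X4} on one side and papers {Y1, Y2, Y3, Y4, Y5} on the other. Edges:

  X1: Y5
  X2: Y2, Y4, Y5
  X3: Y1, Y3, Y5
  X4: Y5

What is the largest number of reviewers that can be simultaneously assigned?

Unit-capacity flow: source→left, listed edges, right→sink; max matching = max flow.
Augmenting path X1→Y5 (+1); matched 1.
Augmenting path X2→Y2 (+1); matched 2.
Augmenting path X3→Y1 (+1); matched 3.
No augmenting path remains; maximum matching = 3.
König certificate: {X2, X3, Y5} is a vertex cover of size 3 (every listed pair touches it), so no matching can be larger.

3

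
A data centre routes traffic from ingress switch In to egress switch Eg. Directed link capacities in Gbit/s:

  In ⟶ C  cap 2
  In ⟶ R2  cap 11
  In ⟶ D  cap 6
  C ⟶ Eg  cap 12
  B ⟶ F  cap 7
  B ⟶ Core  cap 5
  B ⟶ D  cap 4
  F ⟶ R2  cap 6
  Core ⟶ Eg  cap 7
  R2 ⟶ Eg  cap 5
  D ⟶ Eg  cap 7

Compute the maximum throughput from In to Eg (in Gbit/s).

13

Augment In→C→Eg: bottleneck 2, flow now 2.
Augment In→R2→Eg: bottleneck 5, flow now 7.
Augment In→D→Eg: bottleneck 6, flow now 13.
No augmenting path remains; maximum flow = 13.
In the residual graph, reachable from In: {In, R2}.
Min-cut edges: In→C (2), In→D (6), R2→Eg (5); capacity 2 + 6 + 5 = 13.
This cut is saturated, so no flow can exceed 13.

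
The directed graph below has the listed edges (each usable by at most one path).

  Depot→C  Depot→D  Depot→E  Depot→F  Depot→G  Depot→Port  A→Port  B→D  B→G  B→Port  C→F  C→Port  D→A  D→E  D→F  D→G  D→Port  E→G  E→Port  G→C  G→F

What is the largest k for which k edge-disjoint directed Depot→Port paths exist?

4

Assign every edge capacity 1; by Menger, the answer equals the max flow.
Path Depot→Port (+1); total 1.
Path Depot→C→Port (+1); total 2.
Path Depot→D→Port (+1); total 3.
Path Depot→E→Port (+1); total 4.
No residual Depot→Port path; max flow = 4.
Certifying cut of size 4: {C→Port, Depot→D, Depot→E, Depot→Port}.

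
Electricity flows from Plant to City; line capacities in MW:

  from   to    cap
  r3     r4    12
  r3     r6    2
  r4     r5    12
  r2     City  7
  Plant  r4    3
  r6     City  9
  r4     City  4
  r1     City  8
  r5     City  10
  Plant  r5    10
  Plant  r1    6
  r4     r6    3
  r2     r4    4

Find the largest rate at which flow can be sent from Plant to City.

Augment Plant→r1→City: bottleneck 6, flow now 6.
Augment Plant→r4→City: bottleneck 3, flow now 9.
Augment Plant→r5→City: bottleneck 10, flow now 19.
No augmenting path remains; maximum flow = 19.
In the residual graph, reachable from Plant: {Plant}.
Min-cut edges: Plant→r1 (6), Plant→r4 (3), Plant→r5 (10); capacity 6 + 3 + 10 = 19.
This cut is saturated, so no flow can exceed 19.

19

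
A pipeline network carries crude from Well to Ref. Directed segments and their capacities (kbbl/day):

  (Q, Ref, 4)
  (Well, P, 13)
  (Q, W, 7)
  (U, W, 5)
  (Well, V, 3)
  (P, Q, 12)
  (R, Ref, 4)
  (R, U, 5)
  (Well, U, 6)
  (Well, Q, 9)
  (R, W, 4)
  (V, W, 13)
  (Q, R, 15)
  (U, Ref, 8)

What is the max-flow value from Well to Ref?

16

Augment Well→Q→Ref: bottleneck 4, flow now 4.
Augment Well→U→Ref: bottleneck 6, flow now 10.
Augment Well→Q→R→Ref: bottleneck 4, flow now 14.
Augment Well→Q→R→U→Ref: bottleneck 1, flow now 15.
Augment Well→P→Q→R→U→Ref: bottleneck 1, flow now 16.
No augmenting path remains; maximum flow = 16.
In the residual graph, reachable from Well: {Well, P, Q, R, U, V, W}.
Min-cut edges: Q→Ref (4), R→Ref (4), U→Ref (8); capacity 4 + 4 + 8 = 16.
This cut is saturated, so no flow can exceed 16.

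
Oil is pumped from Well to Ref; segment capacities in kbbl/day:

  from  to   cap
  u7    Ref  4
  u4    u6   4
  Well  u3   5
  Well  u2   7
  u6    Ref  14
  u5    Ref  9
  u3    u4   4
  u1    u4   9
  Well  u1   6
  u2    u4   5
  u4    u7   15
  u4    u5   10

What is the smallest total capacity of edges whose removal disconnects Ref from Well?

15

Augment Well→u1→u4→u5→Ref: bottleneck 6, flow now 6.
Augment Well→u2→u4→u5→Ref: bottleneck 3, flow now 9.
Augment Well→u2→u4→u6→Ref: bottleneck 2, flow now 11.
Augment Well→u3→u4→u6→Ref: bottleneck 2, flow now 13.
Augment Well→u3→u4→u7→Ref: bottleneck 2, flow now 15.
No augmenting path remains; maximum flow = 15.
By max-flow min-cut, the minimum cut capacity equals the max flow.
In the residual graph, reachable from Well: {Well, u2, u3}.
Min-cut edges: Well→u1 (6), u2→u4 (5), u3→u4 (4); capacity 6 + 5 + 4 = 15.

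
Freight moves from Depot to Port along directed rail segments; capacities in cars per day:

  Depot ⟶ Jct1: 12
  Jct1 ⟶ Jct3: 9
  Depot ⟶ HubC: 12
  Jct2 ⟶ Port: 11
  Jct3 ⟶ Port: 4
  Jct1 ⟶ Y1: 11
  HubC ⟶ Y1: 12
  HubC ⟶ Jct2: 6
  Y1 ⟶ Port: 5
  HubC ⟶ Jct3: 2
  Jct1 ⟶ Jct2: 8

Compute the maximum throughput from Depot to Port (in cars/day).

20

Augment Depot→Jct1→Jct2→Port: bottleneck 8, flow now 8.
Augment Depot→Jct1→Jct3→Port: bottleneck 4, flow now 12.
Augment Depot→HubC→Jct2→Port: bottleneck 3, flow now 15.
Augment Depot→HubC→Y1→Port: bottleneck 5, flow now 20.
No augmenting path remains; maximum flow = 20.
In the residual graph, reachable from Depot: {Depot, Jct1, HubC, Jct2, Jct3, Y1}.
Min-cut edges: Jct2→Port (11), Jct3→Port (4), Y1→Port (5); capacity 11 + 4 + 5 = 20.
This cut is saturated, so no flow can exceed 20.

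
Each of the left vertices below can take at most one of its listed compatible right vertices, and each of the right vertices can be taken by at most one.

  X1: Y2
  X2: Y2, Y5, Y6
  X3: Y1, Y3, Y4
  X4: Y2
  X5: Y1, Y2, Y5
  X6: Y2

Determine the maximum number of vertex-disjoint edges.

4

Unit-capacity flow: source→left, listed edges, right→sink; max matching = max flow.
Augmenting path X1→Y2 (+1); matched 1.
Augmenting path X2→Y5 (+1); matched 2.
Augmenting path X3→Y1 (+1); matched 3.
Augmenting path X5→Y1→X3→Y3 (+1); matched 4.
No augmenting path remains; maximum matching = 4.
König certificate: {X2, X3, X5, Y2} is a vertex cover of size 4 (every listed pair touches it), so no matching can be larger.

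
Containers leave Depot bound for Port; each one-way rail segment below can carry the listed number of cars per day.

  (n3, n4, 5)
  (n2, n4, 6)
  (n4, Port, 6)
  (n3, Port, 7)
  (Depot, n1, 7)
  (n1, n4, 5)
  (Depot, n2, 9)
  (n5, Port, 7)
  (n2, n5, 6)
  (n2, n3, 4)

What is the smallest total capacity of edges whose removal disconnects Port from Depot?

Augment Depot→n1→n4→Port: bottleneck 5, flow now 5.
Augment Depot→n2→n3→Port: bottleneck 4, flow now 9.
Augment Depot→n2→n4→Port: bottleneck 1, flow now 10.
Augment Depot→n2→n5→Port: bottleneck 4, flow now 14.
No augmenting path remains; maximum flow = 14.
By max-flow min-cut, the minimum cut capacity equals the max flow.
In the residual graph, reachable from Depot: {Depot, n1}.
Min-cut edges: Depot→n2 (9), n1→n4 (5); capacity 9 + 5 = 14.

14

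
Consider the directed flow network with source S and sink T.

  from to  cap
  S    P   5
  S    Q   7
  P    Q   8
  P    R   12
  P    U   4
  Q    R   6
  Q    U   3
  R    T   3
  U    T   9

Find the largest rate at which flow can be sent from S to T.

Augment S→P→R→T: bottleneck 3, flow now 3.
Augment S→P→U→T: bottleneck 2, flow now 5.
Augment S→Q→U→T: bottleneck 3, flow now 8.
Augment S→Q→R→P→U→T: bottleneck 2, flow now 10. (uses reverse residual edge)
No augmenting path remains; maximum flow = 10.
In the residual graph, reachable from S: {S, P, Q, R}.
Min-cut edges: P→U (4), Q→U (3), R→T (3); capacity 4 + 3 + 3 = 10.
This cut is saturated, so no flow can exceed 10.

10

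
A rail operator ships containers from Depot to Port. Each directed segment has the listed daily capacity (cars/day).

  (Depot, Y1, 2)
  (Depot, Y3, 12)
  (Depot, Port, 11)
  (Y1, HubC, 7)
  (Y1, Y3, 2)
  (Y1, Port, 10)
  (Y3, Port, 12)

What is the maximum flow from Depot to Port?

25

Augment Depot→Port: bottleneck 11, flow now 11.
Augment Depot→Y1→Port: bottleneck 2, flow now 13.
Augment Depot→Y3→Port: bottleneck 12, flow now 25.
No augmenting path remains; maximum flow = 25.
In the residual graph, reachable from Depot: {Depot}.
Min-cut edges: Depot→Y1 (2), Depot→Y3 (12), Depot→Port (11); capacity 2 + 12 + 11 = 25.
This cut is saturated, so no flow can exceed 25.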